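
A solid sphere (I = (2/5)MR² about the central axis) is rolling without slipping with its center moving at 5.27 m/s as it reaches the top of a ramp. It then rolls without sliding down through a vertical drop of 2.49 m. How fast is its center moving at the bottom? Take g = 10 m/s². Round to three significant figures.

v ≈ 7.96 m/s

Here I = (2/5)MR², so the shape factor k = I/(MR²) = 0.4.
Since it rolls without slipping, ω = v/R and KE = ½Mv² + ½Iω² = ½(1+k)Mv² = (7/10)Mv².
Energy conservation: (7/10)Mv₀² + Mgh = (7/10)Mv², so v² = v₀² + 2gh/(1+k).
v = √(5.27² + 2×10×2.49/1.4) = √63.34 ≈ 7.96 m/s.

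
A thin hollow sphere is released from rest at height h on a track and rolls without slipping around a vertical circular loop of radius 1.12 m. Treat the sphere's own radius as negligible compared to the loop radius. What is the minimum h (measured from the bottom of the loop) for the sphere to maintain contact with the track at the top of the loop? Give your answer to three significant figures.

With I = (2/3)MR², the ratio k = I/(MR²) is 2/3.
At the top of the loop, the minimum-contact condition is Mg = Mv_top²/r, so v_top² = gr.
With ω = v/R, the kinetic energy at speed v is ½(1+k)Mv² = (5/6)Mv².
Energy conservation from release (height h) to the top (height 2r): Mgh = Mg(2r) + (5/6)M·gr.
Thus h_min = 2r + (1+k)r/2 = r(2 + 1.667/2) = 1.12 × 2.833 ≈ 3.17 m.

h_min ≈ 3.17 m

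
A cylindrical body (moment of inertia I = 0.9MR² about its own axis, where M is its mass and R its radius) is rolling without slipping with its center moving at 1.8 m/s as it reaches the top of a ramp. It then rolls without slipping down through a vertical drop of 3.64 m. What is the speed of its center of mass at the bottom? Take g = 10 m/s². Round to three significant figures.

v ≈ 6.45 m/s

The moment of inertia is 0.9MR², giving k ≡ I/(MR²) = 0.9.
The rolling condition ω = v/R makes the rotational term ½I(v/R)² = ½kMv², so KE_total = ½(1+k)Mv² = (19/20)Mv².
Conserving energy between top and bottom: (19/20)Mv² = (19/20)Mv₀² + Mgh, hence v² = v₀² + 2gh/(1+k).
v = √(1.8² + 2×10×3.64/1.9) = √41.56 ≈ 6.45 m/s.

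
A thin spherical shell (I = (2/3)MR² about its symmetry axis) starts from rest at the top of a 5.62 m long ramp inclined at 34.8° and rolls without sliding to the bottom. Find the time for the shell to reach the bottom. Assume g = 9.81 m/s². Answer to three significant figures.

Here I = (2/3)MR², so the shape factor k = I/(MR²) = 2/3.
Newton's second law down the slope: Mg sinθ − f = Ma. The torque equation fR = Iα (with α = a/R) gives f = kMa.
Hence a = g sinθ/(1+k) = 9.81×sin34.8°/1.667 = 3.359 m/s².
Starting from rest, L = ½at², so t = √(2L/a) = √(2×5.62/3.359) ≈ 1.83 s.

t ≈ 1.83 s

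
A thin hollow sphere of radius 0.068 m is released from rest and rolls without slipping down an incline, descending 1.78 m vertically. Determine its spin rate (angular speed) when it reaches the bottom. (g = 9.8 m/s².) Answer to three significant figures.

Here I = (2/3)MR², so the shape factor k = I/(MR²) = 2/3.
The rolling condition ω = v/R makes the rotational term ½I(v/R)² = ½kMv², so KE_total = ½(1+k)Mv² = (5/6)Mv².
Energy conservation Mgh = ½(1+k)Mv² gives v = √(2gh/(1+k)) = √(2 × 9.8 × 1.78 / 1.667) = 4.575 m/s.
Then ω = v/R = 4.575 / 0.068 ≈ 67.3 rad/s.

ω ≈ 67.3 rad/s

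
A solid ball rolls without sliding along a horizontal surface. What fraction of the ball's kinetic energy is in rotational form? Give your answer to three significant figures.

fraction ≈ 0.286

With I = (2/5)MR², the ratio k = I/(MR²) is 0.4.
With ω = v/R, KE_trans = ½Mv² and KE_rot = ½Iω² = ½kMv², so KE_total = ½(1+k)Mv².
The rotational fraction is therefore k/(1+k) = 0.4/1.4 ≈ 0.286.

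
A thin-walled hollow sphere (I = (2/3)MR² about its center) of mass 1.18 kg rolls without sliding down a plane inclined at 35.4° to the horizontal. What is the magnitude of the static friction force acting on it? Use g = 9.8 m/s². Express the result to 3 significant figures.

f ≈ 2.68 N

The moment of inertia is (2/3)MR², giving k ≡ I/(MR²) = 2/3.
Along the incline Mg sinθ − f = Ma, and torque about the center fR = Iα = kMR²(a/R) gives f = kMa.
Combining, a = g sinθ/(1+k) and f = kMa = kMg sinθ/(1+k).
f = (2/3) × 1.18 × 9.8 × sin35.4° / 1.667 ≈ 2.68 N.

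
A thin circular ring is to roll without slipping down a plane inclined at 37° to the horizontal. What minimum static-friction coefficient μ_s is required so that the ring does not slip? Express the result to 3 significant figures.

μ_min ≈ 0.377

With I = MR², the ratio k = I/(MR²) is 1.
Along the incline Mg sinθ − f = Ma, and torque about the center fR = Iα = kMR²(a/R) gives f = kMa.
These give a = g sinθ/(1+k) and the required friction f = kMg sinθ/(1+k).
The normal force is N = Mg cosθ, so μ_min = f/N = k tanθ/(1+k).
μ_min = 1 × tan37° / 2 ≈ 0.377.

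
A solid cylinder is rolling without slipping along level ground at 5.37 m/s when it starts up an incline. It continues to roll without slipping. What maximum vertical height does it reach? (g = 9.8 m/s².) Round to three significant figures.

The moment of inertia is (1/2)MR², giving k ≡ I/(MR²) = 0.5.
Since it rolls without slipping, ω = v/R and KE = ½Mv² + ½Iω² = ½(1+k)Mv² = (3/4)Mv².
All of this converts to potential energy at the highest point: (3/4)Mv₀² = Mgh.
Thus h = (1+k)v₀²/(2g) = 1.5 × 5.37² / (2 × 9.8) ≈ 2.21 m.

h ≈ 2.21 m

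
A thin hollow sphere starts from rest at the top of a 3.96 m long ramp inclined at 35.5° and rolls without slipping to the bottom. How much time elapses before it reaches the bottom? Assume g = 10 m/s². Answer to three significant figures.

t ≈ 1.51 s

The moment of inertia is (2/3)MR², giving k ≡ I/(MR²) = 2/3.
Along the incline Mg sinθ − f = Ma, and torque about the center fR = Iα = kMR²(a/R) gives f = kMa.
Hence a = g sinθ/(1+k) = 10×sin35.5°/1.667 = 3.484 m/s².
Starting from rest, L = ½at², so t = √(2L/a) = √(2×3.96/3.484) ≈ 1.51 s.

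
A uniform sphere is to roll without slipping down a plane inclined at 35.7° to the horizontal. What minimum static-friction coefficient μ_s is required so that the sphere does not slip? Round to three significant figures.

μ_min ≈ 0.205

The moment of inertia is (2/5)MR², giving k ≡ I/(MR²) = 0.4.
Translational: Mg sinθ − f = Ma. Rotational about the CM: fR = Iα = kMRa, so f = kMa.
These give a = g sinθ/(1+k) and the required friction f = kMg sinθ/(1+k).
The normal force is N = Mg cosθ, so μ_min = f/N = k tanθ/(1+k).
μ_min = 0.4 × tan35.7° / 1.4 ≈ 0.205.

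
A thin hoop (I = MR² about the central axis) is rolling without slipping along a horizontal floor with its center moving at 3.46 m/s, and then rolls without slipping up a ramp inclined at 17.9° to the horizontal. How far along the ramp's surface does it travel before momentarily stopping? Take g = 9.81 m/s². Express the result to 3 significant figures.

d ≈ 3.97 m

The moment of inertia is MR², giving k ≡ I/(MR²) = 1.
Rolling without slipping gives ω = v/R, so the total kinetic energy is ½Mv² + ½Iω² = ½(1+k)Mv² = Mv².
Setting this equal to Mgh gives the vertical rise h = (1+k)v₀²/(2g) = 2×3.46²/(2×9.81) = 1.22 m.
Along the incline, d = h/sinθ = 1.22/sin17.9° ≈ 3.97 m.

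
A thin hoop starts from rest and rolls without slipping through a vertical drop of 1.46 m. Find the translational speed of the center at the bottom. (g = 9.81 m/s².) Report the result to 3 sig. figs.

v ≈ 3.78 m/s

The moment of inertia is MR², giving k ≡ I/(MR²) = 1.
The rolling condition ω = v/R makes the rotational term ½I(v/R)² = ½kMv², so KE_total = ½(1+k)Mv² = Mv².
Setting Mgh = Mv² gives v = √(2gh/(1+k)) = √(2·9.81·1.46/2) ≈ 3.78 m/s.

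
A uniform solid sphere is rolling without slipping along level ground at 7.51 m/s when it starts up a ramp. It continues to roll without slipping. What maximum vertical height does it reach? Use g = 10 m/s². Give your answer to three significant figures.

Here I = (2/5)MR², so the shape factor k = I/(MR²) = 0.4.
Rolling without slipping gives ω = v/R, so the total kinetic energy is ½Mv² + ½Iω² = ½(1+k)Mv² = (7/10)Mv².
At the top the kinetic energy is zero, so (7/10)Mv₀² = Mgh.
Thus h = (1+k)v₀²/(2g) = 1.4 × 7.51² / (2 × 10) ≈ 3.95 m.

h ≈ 3.95 m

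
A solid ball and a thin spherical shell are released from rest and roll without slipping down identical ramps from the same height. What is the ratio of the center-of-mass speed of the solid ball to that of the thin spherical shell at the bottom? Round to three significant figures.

v_ratio ≈ 1.09

Each satisfies Mgh = ½(1+k)Mv² with k = I/(MR²), so v ∝ 1/√(1+k).
For the solid ball k = 0.4; for the thin spherical shell k = 2/3.
v₁/v₂ = √((1+k₂)/(1+k₁)) = √(1.667/1.4) ≈ 1.09.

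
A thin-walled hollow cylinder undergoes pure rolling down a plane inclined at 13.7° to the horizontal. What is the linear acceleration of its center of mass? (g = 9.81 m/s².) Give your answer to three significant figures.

With I = MR², the ratio k = I/(MR²) is 1.
Along the incline Mg sinθ − f = Ma, and torque about the center fR = Iα = kMR²(a/R) gives f = kMa.
Eliminating f: Mg sinθ = (1+k)Ma, so a = g sinθ/(1+k) = 9.81 × sin13.7° / 2 ≈ 1.16 m/s².

a ≈ 1.16 m/s²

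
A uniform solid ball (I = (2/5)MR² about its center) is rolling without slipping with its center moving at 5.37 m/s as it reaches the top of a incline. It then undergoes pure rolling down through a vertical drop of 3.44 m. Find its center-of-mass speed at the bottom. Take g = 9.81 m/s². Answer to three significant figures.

For this body I = (2/5)MR², i.e. k = I/(MR²) = 0.4.
Since it rolls without slipping, ω = v/R and KE = ½Mv² + ½Iω² = ½(1+k)Mv² = (7/10)Mv².
Energy conservation: (7/10)Mv₀² + Mgh = (7/10)Mv², so v² = v₀² + 2gh/(1+k).
v = √(5.37² + 2×9.81×3.44/1.4) = √77.05 ≈ 8.78 m/s.

v ≈ 8.78 m/s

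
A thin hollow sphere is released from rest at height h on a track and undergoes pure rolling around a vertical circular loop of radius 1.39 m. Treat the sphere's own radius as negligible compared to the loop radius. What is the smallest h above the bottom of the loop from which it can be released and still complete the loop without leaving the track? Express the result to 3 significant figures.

For this body I = (2/3)MR², i.e. k = I/(MR²) = 2/3.
At the top of the loop, the minimum-contact condition is Mg = Mv_top²/r, so v_top² = gr.
With ω = v/R, the kinetic energy at speed v is ½(1+k)Mv² = (5/6)Mv².
Energy conservation from release (height h) to the top (height 2r): Mgh = Mg(2r) + (5/6)M·gr.
Thus h_min = 2r + (1+k)r/2 = r(2 + 1.667/2) = 1.39 × 2.833 ≈ 3.94 m.

h_min ≈ 3.94 m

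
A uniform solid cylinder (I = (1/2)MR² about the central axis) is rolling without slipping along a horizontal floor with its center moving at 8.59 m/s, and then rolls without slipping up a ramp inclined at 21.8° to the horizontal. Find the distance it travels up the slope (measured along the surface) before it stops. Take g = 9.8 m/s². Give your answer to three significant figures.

d ≈ 15.2 m

With I = (1/2)MR², the ratio k = I/(MR²) is 0.5.
Rolling without slipping gives ω = v/R, so the total kinetic energy is ½Mv² + ½Iω² = ½(1+k)Mv² = (3/4)Mv².
Setting this equal to Mgh gives the vertical rise h = (1+k)v₀²/(2g) = 1.5×8.59²/(2×9.8) = 5.647 m.
The distance along the slope is d = h/sinθ = 5.647/sin21.8° ≈ 15.2 m.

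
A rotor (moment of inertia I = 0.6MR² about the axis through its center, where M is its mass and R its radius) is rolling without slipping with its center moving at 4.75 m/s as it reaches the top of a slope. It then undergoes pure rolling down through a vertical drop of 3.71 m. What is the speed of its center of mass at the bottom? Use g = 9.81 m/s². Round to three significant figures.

v ≈ 8.25 m/s

For this body I = 0.6MR², i.e. k = I/(MR²) = 0.6.
Pure rolling means v = ωR; then KE = ½Mv² + ½I(v/R)² = ½(1+k)Mv² = (4/5)Mv².
Conserving energy between top and bottom: (4/5)Mv² = (4/5)Mv₀² + Mgh, hence v² = v₀² + 2gh/(1+k).
v = √(4.75² + 2×9.81×3.71/1.6) = √68.06 ≈ 8.25 m/s.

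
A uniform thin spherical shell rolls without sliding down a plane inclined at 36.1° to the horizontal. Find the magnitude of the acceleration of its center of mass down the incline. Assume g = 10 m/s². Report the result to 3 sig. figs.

The moment of inertia is (2/3)MR², giving k ≡ I/(MR²) = 2/3.
Newton's second law down the slope: Mg sinθ − f = Ma. The torque equation fR = Iα (with α = a/R) gives f = kMa.
Eliminating f: Mg sinθ = (1+k)Ma, so a = g sinθ/(1+k) = 10 × sin36.1° / 1.667 ≈ 3.54 m/s².

a ≈ 3.54 m/s²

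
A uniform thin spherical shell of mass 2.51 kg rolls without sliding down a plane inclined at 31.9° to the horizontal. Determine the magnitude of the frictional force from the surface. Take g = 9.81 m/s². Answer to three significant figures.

For this body I = (2/3)MR², i.e. k = I/(MR²) = 2/3.
Along the incline Mg sinθ − f = Ma, and torque about the center fR = Iα = kMR²(a/R) gives f = kMa.
Combining, a = g sinθ/(1+k) and f = kMa = kMg sinθ/(1+k).
f = (2/3) × 2.51 × 9.81 × sin31.9° / 1.667 ≈ 5.20 N.

f ≈ 5.20 N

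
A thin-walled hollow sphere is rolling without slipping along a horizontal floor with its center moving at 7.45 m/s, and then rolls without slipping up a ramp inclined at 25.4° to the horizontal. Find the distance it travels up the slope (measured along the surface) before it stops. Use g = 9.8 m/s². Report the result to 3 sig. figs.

d ≈ 11.0 m

With I = (2/3)MR², the ratio k = I/(MR²) is 2/3.
Since it rolls without slipping, ω = v/R and KE = ½Mv² + ½Iω² = ½(1+k)Mv² = (5/6)Mv².
Setting this equal to Mgh gives the vertical rise h = (1+k)v₀²/(2g) = 1.667×7.45²/(2×9.8) = 4.72 m.
The distance along the slope is d = h/sinθ = 4.72/sin25.4° ≈ 11.0 m.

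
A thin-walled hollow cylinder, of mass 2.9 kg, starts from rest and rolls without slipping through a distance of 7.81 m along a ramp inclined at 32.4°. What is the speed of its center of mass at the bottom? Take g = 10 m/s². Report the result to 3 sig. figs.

For this body I = MR², i.e. k = I/(MR²) = 1.
The rolling condition ω = v/R makes the rotational term ½I(v/R)² = ½kMv², so KE_total = ½(1+k)Mv² = Mv².
The vertical drop is h = L sinθ = 7.81 × sin32.4° = 4.185 m.
Setting Mgh = Mv² gives v = √(2gh/(1+k)) = √(2·10·4.185/2) ≈ 6.47 m/s.

v ≈ 6.47 m/s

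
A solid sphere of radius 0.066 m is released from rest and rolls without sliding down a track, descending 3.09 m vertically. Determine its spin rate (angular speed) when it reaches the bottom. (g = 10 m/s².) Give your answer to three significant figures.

With I = (2/5)MR², the ratio k = I/(MR²) is 0.4.
Pure rolling means v = ωR; then KE = ½Mv² + ½I(v/R)² = ½(1+k)Mv² = (7/10)Mv².
Energy conservation Mgh = ½(1+k)Mv² gives v = √(2gh/(1+k)) = √(2 × 10 × 3.09 / 1.4) = 6.644 m/s.
Then ω = v/R = 6.644 / 0.066 ≈ 101 rad/s.

ω ≈ 101 rad/s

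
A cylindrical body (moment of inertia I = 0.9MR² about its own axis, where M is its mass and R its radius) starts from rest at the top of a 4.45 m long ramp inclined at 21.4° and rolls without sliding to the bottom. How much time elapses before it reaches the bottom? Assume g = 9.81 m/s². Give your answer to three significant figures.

For this body I = 0.9MR², i.e. k = I/(MR²) = 0.9.
Translational: Mg sinθ − f = Ma. Rotational about the CM: fR = Iα = kMRa, so f = kMa.
Hence a = g sinθ/(1+k) = 9.81×sin21.4°/1.9 = 1.884 m/s².
With constant a from rest, t = √(2L/a) = √(2·4.45/1.884) ≈ 2.17 s.

t ≈ 2.17 s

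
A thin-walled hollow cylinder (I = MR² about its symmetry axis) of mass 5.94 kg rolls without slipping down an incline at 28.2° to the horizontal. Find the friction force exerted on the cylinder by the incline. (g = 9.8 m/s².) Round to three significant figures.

The moment of inertia is MR², giving k ≡ I/(MR²) = 1.
Along the incline Mg sinθ − f = Ma, and torque about the center fR = Iα = kMR²(a/R) gives f = kMa.
Combining, a = g sinθ/(1+k) and f = kMa = kMg sinθ/(1+k).
f = 1 × 5.94 × 9.8 × sin28.2° / 2 ≈ 13.8 N.

f ≈ 13.8 N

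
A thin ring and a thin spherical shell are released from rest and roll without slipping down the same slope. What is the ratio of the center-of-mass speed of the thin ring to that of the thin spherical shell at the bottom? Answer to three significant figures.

Each satisfies Mgh = ½(1+k)Mv² with k = I/(MR²), so v ∝ 1/√(1+k).
For the thin ring k = 1; for the thin spherical shell k = 2/3.
v₁/v₂ = √((1+k₂)/(1+k₁)) = √(1.667/2) ≈ 0.913.

v_ratio ≈ 0.913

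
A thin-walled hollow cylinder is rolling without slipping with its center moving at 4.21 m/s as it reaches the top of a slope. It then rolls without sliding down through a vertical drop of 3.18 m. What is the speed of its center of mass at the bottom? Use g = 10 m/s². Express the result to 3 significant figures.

Here I = MR², so the shape factor k = I/(MR²) = 1.
Rolling without slipping gives ω = v/R, so the total kinetic energy is ½Mv² + ½Iω² = ½(1+k)Mv² = Mv².
Conserving energy between top and bottom: Mv² = Mv₀² + Mgh, hence v² = v₀² + 2gh/(1+k).
v = √(4.21² + 2×10×3.18/2) = √49.52 ≈ 7.04 m/s.

v ≈ 7.04 m/s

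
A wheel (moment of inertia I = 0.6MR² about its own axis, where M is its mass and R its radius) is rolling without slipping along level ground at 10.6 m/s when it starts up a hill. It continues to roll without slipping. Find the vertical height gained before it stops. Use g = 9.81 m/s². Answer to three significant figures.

h ≈ 9.16 m

Here I = 0.6MR², so the shape factor k = I/(MR²) = 0.6.
Since it rolls without slipping, ω = v/R and KE = ½Mv² + ½Iω² = ½(1+k)Mv² = (4/5)Mv².
All of this converts to potential energy at the highest point: (4/5)Mv₀² = Mgh.
Thus h = (1+k)v₀²/(2g) = 1.6 × 10.6² / (2 × 9.81) ≈ 9.16 m.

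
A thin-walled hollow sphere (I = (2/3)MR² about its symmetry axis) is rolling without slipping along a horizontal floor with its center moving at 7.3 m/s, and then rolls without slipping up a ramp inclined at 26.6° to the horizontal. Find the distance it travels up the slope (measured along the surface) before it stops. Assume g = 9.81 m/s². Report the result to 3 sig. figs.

With I = (2/3)MR², the ratio k = I/(MR²) is 2/3.
Pure rolling means v = ωR; then KE = ½Mv² + ½I(v/R)² = ½(1+k)Mv² = (5/6)Mv².
Setting this equal to Mgh gives the vertical rise h = (1+k)v₀²/(2g) = 1.667×7.3²/(2×9.81) = 4.527 m.
The distance along the slope is d = h/sinθ = 4.527/sin26.6° ≈ 10.1 m.

d ≈ 10.1 m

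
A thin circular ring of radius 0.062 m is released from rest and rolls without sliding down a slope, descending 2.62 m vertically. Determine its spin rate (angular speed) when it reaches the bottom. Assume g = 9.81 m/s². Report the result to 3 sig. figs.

With I = MR², the ratio k = I/(MR²) is 1.
Pure rolling means v = ωR; then KE = ½Mv² + ½I(v/R)² = ½(1+k)Mv² = Mv².
Energy conservation Mgh = ½(1+k)Mv² gives v = √(2gh/(1+k)) = √(2 × 9.81 × 2.62 / 2) = 5.07 m/s.
The angular speed follows from ω = v/R = 5.07/0.062 ≈ 81.8 rad/s.

ω ≈ 81.8 rad/s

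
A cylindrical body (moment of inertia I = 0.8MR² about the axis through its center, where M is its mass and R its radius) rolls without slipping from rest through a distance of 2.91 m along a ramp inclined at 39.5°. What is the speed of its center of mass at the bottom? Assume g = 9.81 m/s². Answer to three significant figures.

For this body I = 0.8MR², i.e. k = I/(MR²) = 0.8.
Pure rolling means v = ωR; then KE = ½Mv² + ½I(v/R)² = ½(1+k)Mv² = (9/10)Mv².
The vertical drop is h = L sinθ = 2.91 × sin39.5° = 1.851 m.
Energy conservation: Mgh = (9/10)Mv², so v = √(2gh/(1+k)) = √(2 × 9.81 × 1.851 / 1.8) ≈ 4.49 m/s.

v ≈ 4.49 m/s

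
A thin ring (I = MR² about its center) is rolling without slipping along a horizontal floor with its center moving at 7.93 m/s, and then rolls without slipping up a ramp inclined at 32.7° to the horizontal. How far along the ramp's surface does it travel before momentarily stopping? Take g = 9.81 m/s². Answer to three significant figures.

With I = MR², the ratio k = I/(MR²) is 1.
Rolling without slipping gives ω = v/R, so the total kinetic energy is ½Mv² + ½Iω² = ½(1+k)Mv² = Mv².
Setting this equal to Mgh gives the vertical rise h = (1+k)v₀²/(2g) = 2×7.93²/(2×9.81) = 6.41 m.
Along the incline, d = h/sinθ = 6.41/sin32.7° ≈ 11.9 m.

d ≈ 11.9 m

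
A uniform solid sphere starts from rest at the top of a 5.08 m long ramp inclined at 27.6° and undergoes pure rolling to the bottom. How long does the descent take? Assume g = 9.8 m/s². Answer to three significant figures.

t ≈ 1.77 s

Here I = (2/5)MR², so the shape factor k = I/(MR²) = 0.4.
Newton's second law down the slope: Mg sinθ − f = Ma. The torque equation fR = Iα (with α = a/R) gives f = kMa.
Hence a = g sinθ/(1+k) = 9.8×sin27.6°/1.4 = 3.243 m/s².
Starting from rest, L = ½at², so t = √(2L/a) = √(2×5.08/3.243) ≈ 1.77 s.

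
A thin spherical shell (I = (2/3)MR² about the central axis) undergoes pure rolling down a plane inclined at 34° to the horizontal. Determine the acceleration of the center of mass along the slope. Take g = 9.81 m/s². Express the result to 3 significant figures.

Here I = (2/3)MR², so the shape factor k = I/(MR²) = 2/3.
Newton's second law down the slope: Mg sinθ − f = Ma. The torque equation fR = Iα (with α = a/R) gives f = kMa.
Eliminating f: Mg sinθ = (1+k)Ma, so a = g sinθ/(1+k) = 9.81 × sin34° / 1.667 ≈ 3.29 m/s².

a ≈ 3.29 m/s²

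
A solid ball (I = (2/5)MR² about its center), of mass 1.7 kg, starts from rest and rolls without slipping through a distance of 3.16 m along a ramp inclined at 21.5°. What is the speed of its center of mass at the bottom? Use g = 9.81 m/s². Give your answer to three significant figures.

v ≈ 4.03 m/s

Here I = (2/5)MR², so the shape factor k = I/(MR²) = 0.4.
The rolling condition ω = v/R makes the rotational term ½I(v/R)² = ½kMv², so KE_total = ½(1+k)Mv² = (7/10)Mv².
The vertical drop is h = L sinθ = 3.16 × sin21.5° = 1.158 m.
Energy conservation: Mgh = (7/10)Mv², so v = √(2gh/(1+k)) = √(2 × 9.81 × 1.158 / 1.4) ≈ 4.03 m/s.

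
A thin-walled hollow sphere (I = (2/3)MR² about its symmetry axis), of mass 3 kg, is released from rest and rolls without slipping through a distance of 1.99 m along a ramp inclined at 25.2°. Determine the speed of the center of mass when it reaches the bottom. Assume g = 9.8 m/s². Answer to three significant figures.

With I = (2/3)MR², the ratio k = I/(MR²) is 2/3.
Pure rolling means v = ωR; then KE = ½Mv² + ½I(v/R)² = ½(1+k)Mv² = (5/6)Mv².
The vertical drop is h = L sinθ = 1.99 × sin25.2° = 0.8473 m.
Energy conservation: Mgh = (5/6)Mv², so v = √(2gh/(1+k)) = √(2 × 9.8 × 0.8473 / 1.667) ≈ 3.16 m/s.

v ≈ 3.16 m/s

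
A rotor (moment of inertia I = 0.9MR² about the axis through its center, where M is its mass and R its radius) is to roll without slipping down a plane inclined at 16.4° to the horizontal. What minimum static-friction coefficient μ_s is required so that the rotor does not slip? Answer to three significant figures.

μ_min ≈ 0.139

The moment of inertia is 0.9MR², giving k ≡ I/(MR²) = 0.9.
Translational: Mg sinθ − f = Ma. Rotational about the CM: fR = Iα = kMRa, so f = kMa.
These give a = g sinθ/(1+k) and the required friction f = kMg sinθ/(1+k).
The normal force is N = Mg cosθ, so μ_min = f/N = k tanθ/(1+k).
μ_min = 0.9 × tan16.4° / 1.9 ≈ 0.139.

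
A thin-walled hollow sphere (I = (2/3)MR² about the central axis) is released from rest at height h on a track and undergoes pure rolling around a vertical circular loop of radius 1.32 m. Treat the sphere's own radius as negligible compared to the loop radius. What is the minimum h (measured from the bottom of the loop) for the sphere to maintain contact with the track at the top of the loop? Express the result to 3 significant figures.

For this body I = (2/3)MR², i.e. k = I/(MR²) = 2/3.
At the top of the loop, the minimum-contact condition is Mg = Mv_top²/r, so v_top² = gr.
With ω = v/R, the kinetic energy at speed v is ½(1+k)Mv² = (5/6)Mv².
Energy conservation from release (height h) to the top (height 2r): Mgh = Mg(2r) + (5/6)M·gr.
Thus h_min = 2r + (1+k)r/2 = r(2 + 1.667/2) = 1.32 × 2.833 ≈ 3.74 m.

h_min ≈ 3.74 m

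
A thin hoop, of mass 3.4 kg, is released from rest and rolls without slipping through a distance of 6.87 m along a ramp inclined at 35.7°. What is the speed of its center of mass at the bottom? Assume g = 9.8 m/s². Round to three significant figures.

v ≈ 6.27 m/s

Here I = MR², so the shape factor k = I/(MR²) = 1.
The rolling condition ω = v/R makes the rotational term ½I(v/R)² = ½kMv², so KE_total = ½(1+k)Mv² = Mv².
The vertical drop is h = L sinθ = 6.87 × sin35.7° = 4.009 m.
Setting Mgh = Mv² gives v = √(2gh/(1+k)) = √(2·9.8·4.009/2) ≈ 6.27 m/s.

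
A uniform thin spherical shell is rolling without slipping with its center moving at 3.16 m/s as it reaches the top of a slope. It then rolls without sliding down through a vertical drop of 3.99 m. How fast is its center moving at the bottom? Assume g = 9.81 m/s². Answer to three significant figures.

The moment of inertia is (2/3)MR², giving k ≡ I/(MR²) = 2/3.
Since it rolls without slipping, ω = v/R and KE = ½Mv² + ½Iω² = ½(1+k)Mv² = (5/6)Mv².
Conserving energy between top and bottom: (5/6)Mv² = (5/6)Mv₀² + Mgh, hence v² = v₀² + 2gh/(1+k).
v = √(3.16² + 2×9.81×3.99/1.667) = √56.96 ≈ 7.55 m/s.

v ≈ 7.55 m/s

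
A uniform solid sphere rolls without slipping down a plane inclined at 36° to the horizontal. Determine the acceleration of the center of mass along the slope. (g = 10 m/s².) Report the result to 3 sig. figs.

For this body I = (2/5)MR², i.e. k = I/(MR²) = 0.4.
Translational: Mg sinθ − f = Ma. Rotational about the CM: fR = Iα = kMRa, so f = kMa.
Eliminating f: Mg sinθ = (1+k)Ma, so a = g sinθ/(1+k) = 10 × sin36° / 1.4 ≈ 4.20 m/s².

a ≈ 4.20 m/s²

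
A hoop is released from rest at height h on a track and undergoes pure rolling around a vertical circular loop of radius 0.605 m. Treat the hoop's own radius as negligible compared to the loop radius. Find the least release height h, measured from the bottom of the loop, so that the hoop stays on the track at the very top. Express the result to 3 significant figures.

The moment of inertia is MR², giving k ≡ I/(MR²) = 1.
At the top of the loop, the minimum-contact condition is Mg = Mv_top²/r, so v_top² = gr.
With ω = v/R, the kinetic energy at speed v is ½(1+k)Mv² = Mv².
Energy conservation from release (height h) to the top (height 2r): Mgh = Mg(2r) + M·gr.
Thus h_min = 2r + (1+k)r/2 = r(2 + 2/2) = 0.605 × 3 ≈ 1.82 m.

h_min ≈ 1.82 m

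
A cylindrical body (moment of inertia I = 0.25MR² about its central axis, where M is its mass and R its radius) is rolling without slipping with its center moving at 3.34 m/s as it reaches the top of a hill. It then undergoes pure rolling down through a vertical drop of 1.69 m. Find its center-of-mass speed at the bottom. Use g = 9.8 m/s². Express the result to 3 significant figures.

v ≈ 6.14 m/s

The moment of inertia is 0.25MR², giving k ≡ I/(MR²) = 0.25.
Since it rolls without slipping, ω = v/R and KE = ½Mv² + ½Iω² = ½(1+k)Mv² = (5/8)Mv².
Energy conservation: (5/8)Mv₀² + Mgh = (5/8)Mv², so v² = v₀² + 2gh/(1+k).
v = √(3.34² + 2×9.8×1.69/1.25) = √37.65 ≈ 6.14 m/s.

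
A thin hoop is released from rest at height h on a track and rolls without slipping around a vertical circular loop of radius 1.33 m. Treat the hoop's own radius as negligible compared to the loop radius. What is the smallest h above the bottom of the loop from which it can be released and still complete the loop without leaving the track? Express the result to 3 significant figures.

h_min ≈ 3.99 m

For this body I = MR², i.e. k = I/(MR²) = 1.
At the top, contact is just lost when gravity alone supplies the centripetal force: Mg = Mv_top²/r, i.e. v_top² = gr.
With ω = v/R, the kinetic energy at speed v is ½(1+k)Mv² = Mv².
Energy conservation from release (height h) to the top (height 2r): Mgh = Mg(2r) + M·gr.
Thus h_min = 2r + (1+k)r/2 = r(2 + 2/2) = 1.33 × 3 ≈ 3.99 m.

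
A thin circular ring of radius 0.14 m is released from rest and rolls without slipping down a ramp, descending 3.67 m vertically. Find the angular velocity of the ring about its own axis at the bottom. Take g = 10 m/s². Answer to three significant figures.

ω ≈ 43.3 rad/s

The moment of inertia is MR², giving k ≡ I/(MR²) = 1.
Pure rolling means v = ωR; then KE = ½Mv² + ½I(v/R)² = ½(1+k)Mv² = Mv².
Energy conservation Mgh = ½(1+k)Mv² gives v = √(2gh/(1+k)) = √(2 × 10 × 3.67 / 2) = 6.058 m/s.
The angular speed follows from ω = v/R = 6.058/0.14 ≈ 43.3 rad/s.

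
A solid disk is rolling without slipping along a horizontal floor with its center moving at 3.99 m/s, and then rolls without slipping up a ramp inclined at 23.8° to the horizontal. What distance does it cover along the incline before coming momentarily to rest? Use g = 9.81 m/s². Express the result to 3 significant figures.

For this body I = (1/2)MR², i.e. k = I/(MR²) = 0.5.
Pure rolling means v = ωR; then KE = ½Mv² + ½I(v/R)² = ½(1+k)Mv² = (3/4)Mv².
Setting this equal to Mgh gives the vertical rise h = (1+k)v₀²/(2g) = 1.5×3.99²/(2×9.81) = 1.217 m.
Along the incline, d = h/sinθ = 1.217/sin23.8° ≈ 3.02 m.

d ≈ 3.02 m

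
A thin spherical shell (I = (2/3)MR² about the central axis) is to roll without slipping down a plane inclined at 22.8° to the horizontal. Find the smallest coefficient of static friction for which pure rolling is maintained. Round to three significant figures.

For this body I = (2/3)MR², i.e. k = I/(MR²) = 2/3.
Translational: Mg sinθ − f = Ma. Rotational about the CM: fR = Iα = kMRa, so f = kMa.
These give a = g sinθ/(1+k) and the required friction f = kMg sinθ/(1+k).
With N = Mg cosθ, the no-slip condition f ≤ μN gives μ_min = f/N = k tanθ/(1+k).
μ_min = (2/3) × tan22.8° / 1.667 ≈ 0.168.

μ_min ≈ 0.168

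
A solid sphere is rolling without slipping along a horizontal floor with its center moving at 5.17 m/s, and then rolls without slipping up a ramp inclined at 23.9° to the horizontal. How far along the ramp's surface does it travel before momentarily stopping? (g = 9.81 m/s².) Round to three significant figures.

With I = (2/5)MR², the ratio k = I/(MR²) is 0.4.
Pure rolling means v = ωR; then KE = ½Mv² + ½I(v/R)² = ½(1+k)Mv² = (7/10)Mv².
Setting this equal to Mgh gives the vertical rise h = (1+k)v₀²/(2g) = 1.4×5.17²/(2×9.81) = 1.907 m.
The distance along the slope is d = h/sinθ = 1.907/sin23.9° ≈ 4.71 m.

d ≈ 4.71 m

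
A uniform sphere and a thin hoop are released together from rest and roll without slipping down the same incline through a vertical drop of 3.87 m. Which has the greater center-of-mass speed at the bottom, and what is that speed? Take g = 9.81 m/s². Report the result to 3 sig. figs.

the uniform sphere, at v ≈ 7.36 m/s

For rolling without slipping, Mgh = ½(1+k)Mv² where k = I/(MR²), so v = √(2gh/(1+k)).
Uniform sphere: k = 0.4, giving v = √(2×9.81×3.87/1.4) = 7.364 m/s.
Thin hoop: k = 1, giving v = √(2×9.81×3.87/2) = 6.162 m/s.
The smaller k wins: the uniform sphere, at ≈ 7.36 m/s.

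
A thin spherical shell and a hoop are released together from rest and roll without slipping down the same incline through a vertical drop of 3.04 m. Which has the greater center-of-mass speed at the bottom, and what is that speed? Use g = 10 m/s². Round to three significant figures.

the thin spherical shell, at v ≈ 6.04 m/s

For rolling without slipping, Mgh = ½(1+k)Mv² where k = I/(MR²), so v = √(2gh/(1+k)).
Thin spherical shell: k = 2/3, giving v = √(2×10×3.04/1.667) = 6.04 m/s.
Hoop: k = 1, giving v = √(2×10×3.04/2) = 5.514 m/s.
The smaller k wins: the thin spherical shell, at ≈ 6.04 m/s.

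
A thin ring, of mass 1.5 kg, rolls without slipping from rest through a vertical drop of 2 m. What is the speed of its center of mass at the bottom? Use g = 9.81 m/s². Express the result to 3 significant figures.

v ≈ 4.43 m/s

Here I = MR², so the shape factor k = I/(MR²) = 1.
Since it rolls without slipping, ω = v/R and KE = ½Mv² + ½Iω² = ½(1+k)Mv² = Mv².
Energy conservation: Mgh = Mv², so v = √(2gh/(1+k)) = √(2 × 9.81 × 2 / 2) ≈ 4.43 m/s.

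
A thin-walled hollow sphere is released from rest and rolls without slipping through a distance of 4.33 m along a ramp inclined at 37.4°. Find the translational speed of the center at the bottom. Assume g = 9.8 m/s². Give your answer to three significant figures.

v ≈ 5.56 m/s

With I = (2/3)MR², the ratio k = I/(MR²) is 2/3.
The rolling condition ω = v/R makes the rotational term ½I(v/R)² = ½kMv², so KE_total = ½(1+k)Mv² = (5/6)Mv².
The vertical drop is h = L sinθ = 4.33 × sin37.4° = 2.63 m.
Setting Mgh = (5/6)Mv² gives v = √(2gh/(1+k)) = √(2·9.8·2.63/1.667) ≈ 5.56 m/s.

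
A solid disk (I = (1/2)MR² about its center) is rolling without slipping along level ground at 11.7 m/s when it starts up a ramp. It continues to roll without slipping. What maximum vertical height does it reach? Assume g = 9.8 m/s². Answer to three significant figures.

h ≈ 10.5 m

Here I = (1/2)MR², so the shape factor k = I/(MR²) = 0.5.
Pure rolling means v = ωR; then KE = ½Mv² + ½I(v/R)² = ½(1+k)Mv² = (3/4)Mv².
All of this converts to potential energy at the highest point: (3/4)Mv₀² = Mgh.
Thus h = (1+k)v₀²/(2g) = 1.5 × 11.7² / (2 × 9.8) ≈ 10.5 m.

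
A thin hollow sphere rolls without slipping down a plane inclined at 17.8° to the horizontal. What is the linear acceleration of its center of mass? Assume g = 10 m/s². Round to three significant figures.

For this body I = (2/3)MR², i.e. k = I/(MR²) = 2/3.
Newton's second law down the slope: Mg sinθ − f = Ma. The torque equation fR = Iα (with α = a/R) gives f = kMa.
Eliminating f: Mg sinθ = (1+k)Ma, so a = g sinθ/(1+k) = 10 × sin17.8° / 1.667 ≈ 1.83 m/s².

a ≈ 1.83 m/s²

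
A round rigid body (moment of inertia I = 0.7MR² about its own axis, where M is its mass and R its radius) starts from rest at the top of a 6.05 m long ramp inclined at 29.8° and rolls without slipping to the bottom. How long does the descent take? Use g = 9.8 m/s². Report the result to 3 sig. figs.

t ≈ 2.06 s

For this body I = 0.7MR², i.e. k = I/(MR²) = 0.7.
Along the incline Mg sinθ − f = Ma, and torque about the center fR = Iα = kMR²(a/R) gives f = kMa.
Hence a = g sinθ/(1+k) = 9.8×sin29.8°/1.7 = 2.865 m/s².
Starting from rest, L = ½at², so t = √(2L/a) = √(2×6.05/2.865) ≈ 2.06 s.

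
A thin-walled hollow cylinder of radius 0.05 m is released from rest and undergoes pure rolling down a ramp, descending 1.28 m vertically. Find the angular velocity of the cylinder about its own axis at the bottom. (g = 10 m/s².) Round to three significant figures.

Here I = MR², so the shape factor k = I/(MR²) = 1.
Since it rolls without slipping, ω = v/R and KE = ½Mv² + ½Iω² = ½(1+k)Mv² = Mv².
Energy conservation Mgh = ½(1+k)Mv² gives v = √(2gh/(1+k)) = √(2 × 10 × 1.28 / 2) = 3.578 m/s.
The angular speed follows from ω = v/R = 3.578/0.05 ≈ 71.6 rad/s.

ω ≈ 71.6 rad/s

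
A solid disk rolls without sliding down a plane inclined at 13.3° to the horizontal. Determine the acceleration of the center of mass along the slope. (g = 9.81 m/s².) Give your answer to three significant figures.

Here I = (1/2)MR², so the shape factor k = I/(MR²) = 0.5.
Translational: Mg sinθ − f = Ma. Rotational about the CM: fR = Iα = kMRa, so f = kMa.
Eliminating f: Mg sinθ = (1+k)Ma, so a = g sinθ/(1+k) = 9.81 × sin13.3° / 1.5 ≈ 1.50 m/s².

a ≈ 1.50 m/s²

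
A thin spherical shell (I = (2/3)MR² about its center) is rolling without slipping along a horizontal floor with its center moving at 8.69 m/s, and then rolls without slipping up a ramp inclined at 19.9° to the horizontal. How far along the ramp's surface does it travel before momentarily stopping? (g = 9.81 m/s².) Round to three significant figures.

d ≈ 18.8 m

The moment of inertia is (2/3)MR², giving k ≡ I/(MR²) = 2/3.
Rolling without slipping gives ω = v/R, so the total kinetic energy is ½Mv² + ½Iω² = ½(1+k)Mv² = (5/6)Mv².
Setting this equal to Mgh gives the vertical rise h = (1+k)v₀²/(2g) = 1.667×8.69²/(2×9.81) = 6.415 m.
The distance along the slope is d = h/sinθ = 6.415/sin19.9° ≈ 18.8 m.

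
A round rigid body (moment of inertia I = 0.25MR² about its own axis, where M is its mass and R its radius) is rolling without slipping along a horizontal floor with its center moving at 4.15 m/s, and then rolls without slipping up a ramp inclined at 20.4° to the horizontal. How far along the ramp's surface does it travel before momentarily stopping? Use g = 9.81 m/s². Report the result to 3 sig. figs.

d ≈ 3.15 m

With I = 0.25MR², the ratio k = I/(MR²) is 0.25.
The rolling condition ω = v/R makes the rotational term ½I(v/R)² = ½kMv², so KE_total = ½(1+k)Mv² = (5/8)Mv².
Setting this equal to Mgh gives the vertical rise h = (1+k)v₀²/(2g) = 1.25×4.15²/(2×9.81) = 1.097 m.
Along the incline, d = h/sinθ = 1.097/sin20.4° ≈ 3.15 m.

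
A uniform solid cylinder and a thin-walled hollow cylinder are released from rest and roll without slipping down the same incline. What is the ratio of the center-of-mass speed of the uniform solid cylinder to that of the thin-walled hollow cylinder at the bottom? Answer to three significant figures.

Each satisfies Mgh = ½(1+k)Mv² with k = I/(MR²), so v ∝ 1/√(1+k).
For the uniform solid cylinder k = 0.5; for the thin-walled hollow cylinder k = 1.
v₁/v₂ = √((1+k₂)/(1+k₁)) = √(2/1.5) ≈ 1.15.

v_ratio ≈ 1.15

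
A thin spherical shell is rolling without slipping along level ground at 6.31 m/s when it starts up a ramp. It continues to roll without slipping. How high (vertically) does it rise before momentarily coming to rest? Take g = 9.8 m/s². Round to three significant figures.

Here I = (2/3)MR², so the shape factor k = I/(MR²) = 2/3.
Since it rolls without slipping, ω = v/R and KE = ½Mv² + ½Iω² = ½(1+k)Mv² = (5/6)Mv².
At the top the kinetic energy is zero, so (5/6)Mv₀² = Mgh.
Thus h = (1+k)v₀²/(2g) = 1.667 × 6.31² / (2 × 9.8) ≈ 3.39 m.

h ≈ 3.39 m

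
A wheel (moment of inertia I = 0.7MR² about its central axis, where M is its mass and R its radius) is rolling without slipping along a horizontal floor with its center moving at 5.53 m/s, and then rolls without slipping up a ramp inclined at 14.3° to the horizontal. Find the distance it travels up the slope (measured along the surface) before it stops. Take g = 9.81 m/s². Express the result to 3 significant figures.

For this body I = 0.7MR², i.e. k = I/(MR²) = 0.7.
The rolling condition ω = v/R makes the rotational term ½I(v/R)² = ½kMv², so KE_total = ½(1+k)Mv² = (17/20)Mv².
Setting this equal to Mgh gives the vertical rise h = (1+k)v₀²/(2g) = 1.7×5.53²/(2×9.81) = 2.65 m.
Along the incline, d = h/sinθ = 2.65/sin14.3° ≈ 10.7 m.

d ≈ 10.7 m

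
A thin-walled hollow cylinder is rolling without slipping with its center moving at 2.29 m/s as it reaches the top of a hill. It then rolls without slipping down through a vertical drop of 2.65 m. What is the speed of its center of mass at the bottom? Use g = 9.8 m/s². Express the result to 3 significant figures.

v ≈ 5.59 m/s

Here I = MR², so the shape factor k = I/(MR²) = 1.
The rolling condition ω = v/R makes the rotational term ½I(v/R)² = ½kMv², so KE_total = ½(1+k)Mv² = Mv².
Energy conservation: Mv₀² + Mgh = Mv², so v² = v₀² + 2gh/(1+k).
v = √(2.29² + 2×9.8×2.65/2) = √31.21 ≈ 5.59 m/s.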